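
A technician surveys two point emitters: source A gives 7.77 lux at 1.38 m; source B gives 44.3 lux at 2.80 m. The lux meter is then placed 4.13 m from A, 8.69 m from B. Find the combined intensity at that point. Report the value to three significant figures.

5.47 lux

By superposition, sum each source's inverse-square contribution:
A: 7.77 × (1.38/4.13)² = 0.8675 lux
B: 44.3 × (2.80/8.69)² = 4.599 lux
Total = 0.8675 + 4.599 = 5.466 lux.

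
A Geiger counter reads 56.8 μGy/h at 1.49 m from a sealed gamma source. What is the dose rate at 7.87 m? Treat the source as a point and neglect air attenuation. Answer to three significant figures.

Intensity scales as (d₁/d₂)², so the rate at 7.87 m is
(1.49/7.87)² = 0.03584, so 56.8 × 0.03584 = 2.036 μGy/h.

2.04 μGy/h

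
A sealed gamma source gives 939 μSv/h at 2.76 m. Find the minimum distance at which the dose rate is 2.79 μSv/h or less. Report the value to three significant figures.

Since intensity falls as 1/r², d₂ = d₁·√(I₁/I₂).
I₁/I₂ = 939/2.79 = 336.6, so d₂ = 2.76 × √336.6 = 50.64 m.

50.6 m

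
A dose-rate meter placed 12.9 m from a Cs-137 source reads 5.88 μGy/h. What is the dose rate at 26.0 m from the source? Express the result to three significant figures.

Since intensity falls as 1/r², scaling from 12.9 m to 26.0 m:
(12.9/26.0)² = 0.2462, so 5.88 × 0.2462 = 1.448 μGy/h.

1.45 μGy/h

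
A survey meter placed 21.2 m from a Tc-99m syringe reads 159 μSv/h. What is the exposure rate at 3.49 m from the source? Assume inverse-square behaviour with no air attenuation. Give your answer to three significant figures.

5870 μSv/h

Using I₁d₁² = I₂d₂², scaling from 21.2 m to 3.49 m:
(21.2/3.49)² = 36.90, so 159 × 36.90 = 5867 μSv/h.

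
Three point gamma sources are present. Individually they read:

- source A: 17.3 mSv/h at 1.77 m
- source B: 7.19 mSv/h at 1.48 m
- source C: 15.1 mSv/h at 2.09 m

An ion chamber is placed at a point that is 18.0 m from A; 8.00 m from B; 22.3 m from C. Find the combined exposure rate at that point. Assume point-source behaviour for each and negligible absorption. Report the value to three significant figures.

0.546 mSv/h

Each source contributes Iᵢ·(dᵢ/rᵢ)²; contributions add.
A: 17.3 × (1.77/18.0)² = 0.1673 mSv/h
B: 7.19 × (1.48/8.00)² = 0.2461 mSv/h
C: 15.1 × (2.09/22.3)² = 0.1326 mSv/h
Total = 0.1673 + 0.2461 + 0.1326 = 0.5460 mSv/h.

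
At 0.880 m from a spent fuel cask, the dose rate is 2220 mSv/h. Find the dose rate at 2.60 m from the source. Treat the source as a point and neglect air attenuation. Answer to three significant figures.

254 mSv/h

By the inverse-square law, the rate at 2.60 m is
(0.880/2.60)² = 0.1146, so 2220 × 0.1146 = 254.4 mSv/h.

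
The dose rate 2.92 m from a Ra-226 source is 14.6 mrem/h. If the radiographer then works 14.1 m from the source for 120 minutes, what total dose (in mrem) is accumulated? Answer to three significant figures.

1.25 mrem

Since intensity falls as 1/r², rate at 14.1 m:
14.6 × (2.92/14.1)² = 14.6 × 0.04289 = 0.6262 mrem/h.
Dose = rate × time = 0.6262 mrem/h × 2.000 h = 1.252 mrem.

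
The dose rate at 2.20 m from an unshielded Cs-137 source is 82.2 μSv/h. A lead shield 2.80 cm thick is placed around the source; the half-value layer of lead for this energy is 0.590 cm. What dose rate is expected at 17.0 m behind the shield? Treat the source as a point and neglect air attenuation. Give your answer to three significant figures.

0.0513 μSv/h

Distance alone: (2.20/17.0)² = 0.01675, so 82.2 × 0.01675 = 1.377 μSv/h.
Shield: 2.80/0.590 = 4.746 half-value layers → attenuation 2^(−4.746) = 0.03727.
Combined: 1.377 × 0.03727 = 0.05132 μSv/h.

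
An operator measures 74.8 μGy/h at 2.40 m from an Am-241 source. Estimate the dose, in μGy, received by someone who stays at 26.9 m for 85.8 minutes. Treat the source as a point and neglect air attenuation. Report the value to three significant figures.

Applying the 1/r² law, rate at 26.9 m:
(2.40/26.9)² = 0.007960, so 74.8 × 0.007960 = 0.5954 μGy/h.
Dose = rate × time = 0.5954 μGy/h × 1.430 h = 0.8514 μGy.

0.851 μGy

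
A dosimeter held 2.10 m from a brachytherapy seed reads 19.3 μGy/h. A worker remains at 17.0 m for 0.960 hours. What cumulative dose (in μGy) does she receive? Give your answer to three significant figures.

Using I₁d₁² = I₂d₂², rate at 17.0 m:
19.3 × (2.10/17.0)² = 19.3 × 0.01526 = 0.2945 μGy/h.
Dose = rate × time = 0.2945 μGy/h × 0.9600 h = 0.2827 μGy.

0.283 μGy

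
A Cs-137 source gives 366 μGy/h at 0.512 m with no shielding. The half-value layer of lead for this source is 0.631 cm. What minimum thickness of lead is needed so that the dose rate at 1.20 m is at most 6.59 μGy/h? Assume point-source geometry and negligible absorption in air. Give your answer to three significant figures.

2.11 cm

At 1.20 m, distance alone gives (0.512/1.20)² = 0.1820, so 366 × 0.1820 = 66.61 μGy/h.
Further attenuation needed: 66.61/6.59 = 10.11.
n = log₂(10.11) = 3.338 half-value layers.
Thickness = 3.338 × 0.631 cm = 2.106 cm.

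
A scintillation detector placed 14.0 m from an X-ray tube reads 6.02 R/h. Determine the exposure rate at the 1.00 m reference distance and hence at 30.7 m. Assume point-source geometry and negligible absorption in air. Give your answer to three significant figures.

1180 R/h; 1.25 R/h

Applying the 1/r² law,
At 1.00 m: 6.02 × (14.0/1.00)² = 6.02 × 196.0 = 1180 R/h
At 30.7 m: (1.00/30.7)² = 0.001061, so 1180 × 0.001061 = 1.252 R/h.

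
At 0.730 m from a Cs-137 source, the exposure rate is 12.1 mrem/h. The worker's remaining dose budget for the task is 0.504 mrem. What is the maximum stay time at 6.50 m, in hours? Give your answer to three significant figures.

Since intensity falls as 1/r², rate at 6.50 m:
12.1 × (0.730/6.50)² = 12.1 × 0.01261 = 0.1526 mrem/h.
Stay time = 0.504 mrem ÷ 0.1526 mrem/h = 3.303 h.

3.30 h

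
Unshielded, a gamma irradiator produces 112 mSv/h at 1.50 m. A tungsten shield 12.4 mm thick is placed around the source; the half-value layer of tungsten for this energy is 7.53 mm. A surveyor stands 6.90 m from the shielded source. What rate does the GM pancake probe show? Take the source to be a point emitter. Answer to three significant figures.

Distance alone: 112 × (1.50/6.90)² = 112 × 0.04726 = 5.293 mSv/h.
Shield: 12.4/7.53 = 1.647 half-value layers → attenuation 2^(−1.647) = 0.3193.
Combined: 5.293 × 0.3193 = 1.690 mSv/h.

1.69 mSv/h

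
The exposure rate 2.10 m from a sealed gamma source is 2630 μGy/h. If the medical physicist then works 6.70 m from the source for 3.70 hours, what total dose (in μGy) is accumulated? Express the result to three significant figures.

956 μGy

Since intensity falls as 1/r², rate at 6.70 m:
(2.10/6.70)² = 0.09824, so 2630 × 0.09824 = 258.4 μGy/h.
Dose = rate × time = 258.4 μGy/h × 3.700 h = 956.1 μGy.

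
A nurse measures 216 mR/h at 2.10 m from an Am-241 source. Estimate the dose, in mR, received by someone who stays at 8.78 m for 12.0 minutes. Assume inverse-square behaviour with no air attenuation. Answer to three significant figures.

2.47 mR

Using I₁d₁² = I₂d₂², rate at 8.78 m:
(2.10/8.78)² = 0.05721, so 216 × 0.05721 = 12.36 mR/h.
Dose = rate × time = 12.36 mR/h × 0.2000 h = 2.472 mR.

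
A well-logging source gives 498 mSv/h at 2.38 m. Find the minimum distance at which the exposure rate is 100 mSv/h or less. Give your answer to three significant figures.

5.31 m

Intensity scales as (d₁/d₂)², so d₂ = d₁·√(I₁/I₂).
I₁/I₂ = 498/100 = 4.980, so d₂ = 2.38 × √4.980 = 5.311 m.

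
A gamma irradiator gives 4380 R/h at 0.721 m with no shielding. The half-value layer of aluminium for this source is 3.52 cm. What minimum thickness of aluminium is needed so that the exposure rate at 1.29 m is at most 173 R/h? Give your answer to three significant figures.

At 1.29 m, distance alone gives (0.721/1.29)² = 0.3124, so 4380 × 0.3124 = 1368 R/h.
Further attenuation needed: 1368/173 = 7.908.
n = log₂(7.908) = 2.983 half-value layers.
Thickness = 2.983 × 3.52 cm = 10.50 cm.

10.5 cm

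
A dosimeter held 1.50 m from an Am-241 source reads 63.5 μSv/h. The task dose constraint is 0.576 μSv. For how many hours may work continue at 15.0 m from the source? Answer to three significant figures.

0.907 h

Using I₁d₁² = I₂d₂², rate at 15.0 m:
63.5 × (1.50/15.0)² = 63.5 × 0.01000 = 0.6350 μSv/h.
Stay time = 0.576 μSv ÷ 0.6350 μSv/h = 0.9071 h.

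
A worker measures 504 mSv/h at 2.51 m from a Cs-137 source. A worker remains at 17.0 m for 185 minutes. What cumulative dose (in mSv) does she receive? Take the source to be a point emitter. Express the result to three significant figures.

33.9 mSv

Intensity scales as (d₁/d₂)², so rate at 17.0 m:
504 × (2.51/17.0)² = 504 × 0.02180 = 10.99 mSv/h.
Dose = rate × time = 10.99 mSv/h × 3.083 h = 33.88 mSv.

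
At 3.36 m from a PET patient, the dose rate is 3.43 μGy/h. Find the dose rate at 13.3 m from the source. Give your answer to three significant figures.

Since intensity falls as 1/r², the rate at 13.3 m is
(3.36/13.3)² = 0.06382, so 3.43 × 0.06382 = 0.2189 μGy/h.

0.219 μGy/h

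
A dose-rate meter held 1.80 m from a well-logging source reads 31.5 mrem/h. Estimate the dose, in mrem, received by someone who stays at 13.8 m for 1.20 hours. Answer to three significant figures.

Intensity scales as (d₁/d₂)², so rate at 13.8 m:
(1.80/13.8)² = 0.01701, so 31.5 × 0.01701 = 0.5358 mrem/h.
Dose = rate × time = 0.5358 mrem/h × 1.200 h = 0.6430 mrem.

0.643 mrem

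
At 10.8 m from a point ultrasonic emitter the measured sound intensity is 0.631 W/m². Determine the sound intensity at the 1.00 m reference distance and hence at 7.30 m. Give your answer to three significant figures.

73.6 W/m²; 1.38 W/m²

Since intensity falls as 1/r²,
At 1.00 m: (10.8/1.00)² = 116.6, so 0.631 × 116.6 = 73.57 W/m²
At 7.30 m: 73.57 × (1.00/7.30)² = 73.57 × 0.01877 = 1.381 W/m².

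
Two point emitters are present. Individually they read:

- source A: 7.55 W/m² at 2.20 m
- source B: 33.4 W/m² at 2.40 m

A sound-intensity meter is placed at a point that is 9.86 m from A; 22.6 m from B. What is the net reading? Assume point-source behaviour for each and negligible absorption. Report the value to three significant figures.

0.753 W/m²

Each source contributes Iᵢ·(dᵢ/rᵢ)²; contributions add.
A: 7.55 × (2.20/9.86)² = 0.3759 W/m²
B: 33.4 × (2.40/22.6)² = 0.3767 W/m²
Total = 0.3759 + 0.3767 = 0.7526 W/m².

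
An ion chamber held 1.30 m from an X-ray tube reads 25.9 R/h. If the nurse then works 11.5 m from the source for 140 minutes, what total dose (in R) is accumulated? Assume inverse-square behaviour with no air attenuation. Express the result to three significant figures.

By the inverse-square law, rate at 11.5 m:
(1.30/11.5)² = 0.01278, so 25.9 × 0.01278 = 0.3310 R/h.
Dose = rate × time = 0.3310 R/h × 2.333 h = 0.7722 R.

0.772 R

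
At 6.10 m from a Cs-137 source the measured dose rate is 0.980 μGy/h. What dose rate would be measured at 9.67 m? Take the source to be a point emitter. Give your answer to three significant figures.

0.390 μGy/h

Intensity scales as (d₁/d₂)², so scaling from 6.10 m to 9.67 m:
(6.10/9.67)² = 0.3979, so 0.980 × 0.3979 = 0.3899 μGy/h.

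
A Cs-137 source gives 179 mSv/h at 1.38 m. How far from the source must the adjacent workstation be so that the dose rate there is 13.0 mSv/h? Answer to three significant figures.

5.12 m

Since intensity falls as 1/r², d₂ = d₁·√(I₁/I₂).
I₁/I₂ = 179/13.0 = 13.77, so d₂ = 1.38 × √13.77 = 5.121 m.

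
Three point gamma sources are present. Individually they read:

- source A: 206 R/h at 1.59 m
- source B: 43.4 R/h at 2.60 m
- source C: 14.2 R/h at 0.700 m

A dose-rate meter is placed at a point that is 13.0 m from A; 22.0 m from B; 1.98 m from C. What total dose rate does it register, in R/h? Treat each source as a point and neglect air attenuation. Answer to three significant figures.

Each source contributes Iᵢ·(dᵢ/rᵢ)²; contributions add.
A: 206 × (1.59/13.0)² = 3.082 R/h
B: 43.4 × (2.60/22.0)² = 0.6062 R/h
C: 14.2 × (0.700/1.98)² = 1.775 R/h
Total = 3.082 + 0.6062 + 1.775 = 5.463 R/h.

5.46 R/h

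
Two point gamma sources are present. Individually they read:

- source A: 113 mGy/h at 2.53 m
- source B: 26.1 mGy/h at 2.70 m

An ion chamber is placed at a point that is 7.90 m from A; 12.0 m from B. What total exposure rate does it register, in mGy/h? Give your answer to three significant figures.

12.9 mGy/h

Each source contributes Iᵢ·(dᵢ/rᵢ)²; contributions add.
A: 113 × (2.53/7.90)² = 11.59 mGy/h
B: 26.1 × (2.70/12.0)² = 1.321 mGy/h
Total = 11.59 + 1.321 = 12.91 mGy/h.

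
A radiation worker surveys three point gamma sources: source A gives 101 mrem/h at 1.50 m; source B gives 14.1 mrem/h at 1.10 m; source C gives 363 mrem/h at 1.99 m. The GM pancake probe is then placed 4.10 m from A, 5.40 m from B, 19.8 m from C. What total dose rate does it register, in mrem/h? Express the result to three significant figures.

Each source contributes Iᵢ·(dᵢ/rᵢ)²; contributions add.
A: 101 × (1.50/4.10)² = 13.52 mrem/h
B: 14.1 × (1.10/5.40)² = 0.5851 mrem/h
C: 363 × (1.99/19.8)² = 3.667 mrem/h
Total = 13.52 + 0.5851 + 3.667 = 17.77 mrem/h.

17.8 mrem/h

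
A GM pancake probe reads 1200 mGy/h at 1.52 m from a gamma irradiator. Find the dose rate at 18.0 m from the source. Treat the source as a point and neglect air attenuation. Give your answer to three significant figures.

8.56 mGy/h

Using I₁d₁² = I₂d₂², the rate at 18.0 m is
1200 × (1.52/18.0)² = 1200 × 0.007131 = 8.557 mGy/h.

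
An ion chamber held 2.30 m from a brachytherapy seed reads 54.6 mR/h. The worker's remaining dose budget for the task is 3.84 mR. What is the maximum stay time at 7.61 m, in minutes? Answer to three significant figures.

Applying the 1/r² law, rate at 7.61 m:
(2.30/7.61)² = 0.09135, so 54.6 × 0.09135 = 4.988 mR/h.
Stay time = 3.84 mR ÷ 4.988 mR/h = 0.7698 h = 46.19 min.

46.2 min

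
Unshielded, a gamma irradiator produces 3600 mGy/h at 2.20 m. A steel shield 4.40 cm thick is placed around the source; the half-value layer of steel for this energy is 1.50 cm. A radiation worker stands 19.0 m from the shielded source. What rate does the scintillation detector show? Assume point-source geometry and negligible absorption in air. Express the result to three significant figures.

6.32 mGy/h

Distance alone: (2.20/19.0)² = 0.01341, so 3600 × 0.01341 = 48.28 mGy/h.
Shield: 4.40/1.50 = 2.933 half-value layers → attenuation 2^(−2.933) = 0.1309.
Combined: 48.28 × 0.1309 = 6.320 mGy/h.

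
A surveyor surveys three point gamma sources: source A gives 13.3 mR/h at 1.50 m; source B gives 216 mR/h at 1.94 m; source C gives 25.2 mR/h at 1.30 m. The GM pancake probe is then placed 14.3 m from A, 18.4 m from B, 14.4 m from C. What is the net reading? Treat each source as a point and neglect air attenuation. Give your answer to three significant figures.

2.75 mR/h

By superposition, sum each source's inverse-square contribution:
A: 13.3 × (1.50/14.3)² = 0.1463 mR/h
B: 216 × (1.94/18.4)² = 2.401 mR/h
C: 25.2 × (1.30/14.4)² = 0.2054 mR/h
Total = 0.1463 + 2.401 + 0.2054 = 2.753 mR/h.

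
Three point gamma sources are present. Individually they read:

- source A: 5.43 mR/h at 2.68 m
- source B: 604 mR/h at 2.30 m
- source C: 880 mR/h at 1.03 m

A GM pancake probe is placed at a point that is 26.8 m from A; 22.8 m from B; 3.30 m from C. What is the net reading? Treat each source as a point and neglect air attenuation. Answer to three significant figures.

91.9 mR/h

Each source contributes Iᵢ·(dᵢ/rᵢ)²; contributions add.
A: 5.43 × (2.68/26.8)² = 0.05430 mR/h
B: 604 × (2.30/22.8)² = 6.146 mR/h
C: 880 × (1.03/3.30)² = 85.73 mR/h
Total = 0.05430 + 6.146 + 85.73 = 91.93 mR/h.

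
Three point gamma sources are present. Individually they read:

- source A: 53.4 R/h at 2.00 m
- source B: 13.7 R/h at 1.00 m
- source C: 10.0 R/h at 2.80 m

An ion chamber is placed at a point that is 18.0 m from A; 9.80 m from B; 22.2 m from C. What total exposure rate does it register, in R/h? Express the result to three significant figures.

0.961 R/h

Each source contributes Iᵢ·(dᵢ/rᵢ)²; contributions add.
A: 53.4 × (2.00/18.0)² = 0.6593 R/h
B: 13.7 × (1.00/9.80)² = 0.1426 R/h
C: 10.0 × (2.80/22.2)² = 0.1591 R/h
Total = 0.6593 + 0.1426 + 0.1591 = 0.9610 R/h.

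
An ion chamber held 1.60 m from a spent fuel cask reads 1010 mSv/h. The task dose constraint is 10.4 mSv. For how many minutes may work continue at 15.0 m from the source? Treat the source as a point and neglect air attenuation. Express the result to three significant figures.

Using I₁d₁² = I₂d₂², rate at 15.0 m:
1010 × (1.60/15.0)² = 1010 × 0.01138 = 11.49 mSv/h.
Stay time = 10.4 mSv ÷ 11.49 mSv/h = 0.9051 h = 54.31 min.

54.3 min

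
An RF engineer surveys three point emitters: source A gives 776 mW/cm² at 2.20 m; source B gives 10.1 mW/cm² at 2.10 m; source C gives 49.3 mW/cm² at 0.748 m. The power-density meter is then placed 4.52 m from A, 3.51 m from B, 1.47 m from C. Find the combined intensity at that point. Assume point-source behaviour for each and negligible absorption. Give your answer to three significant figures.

200 mW/cm²

Each source contributes Iᵢ·(dᵢ/rᵢ)²; contributions add.
A: 776 × (2.20/4.52)² = 183.8 mW/cm²
B: 10.1 × (2.10/3.51)² = 3.615 mW/cm²
C: 49.3 × (0.748/1.47)² = 12.76 mW/cm²
Total = 183.8 + 3.615 + 12.76 = 200.2 mW/cm².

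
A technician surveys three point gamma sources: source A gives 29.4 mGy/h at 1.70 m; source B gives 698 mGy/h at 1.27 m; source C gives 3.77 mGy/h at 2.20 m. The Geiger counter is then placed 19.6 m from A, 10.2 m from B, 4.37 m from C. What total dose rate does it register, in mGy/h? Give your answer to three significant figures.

12.0 mGy/h

Each source contributes Iᵢ·(dᵢ/rᵢ)²; contributions add.
A: 29.4 × (1.70/19.6)² = 0.2212 mGy/h
B: 698 × (1.27/10.2)² = 10.82 mGy/h
C: 3.77 × (2.20/4.37)² = 0.9555 mGy/h
Total = 0.2212 + 10.82 + 0.9555 = 12.00 mGy/h.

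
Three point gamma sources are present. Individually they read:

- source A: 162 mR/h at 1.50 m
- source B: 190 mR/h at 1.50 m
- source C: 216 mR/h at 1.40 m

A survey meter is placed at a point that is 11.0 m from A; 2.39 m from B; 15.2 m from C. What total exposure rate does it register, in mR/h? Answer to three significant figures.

79.7 mR/h

Each source contributes Iᵢ·(dᵢ/rᵢ)²; contributions add.
A: 162 × (1.50/11.0)² = 3.012 mR/h
B: 190 × (1.50/2.39)² = 74.84 mR/h
C: 216 × (1.40/15.2)² = 1.832 mR/h
Total = 3.012 + 74.84 + 1.832 = 79.68 mR/h.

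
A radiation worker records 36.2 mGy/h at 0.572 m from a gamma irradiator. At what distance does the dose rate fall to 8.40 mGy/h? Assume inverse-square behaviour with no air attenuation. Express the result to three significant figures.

Applying the 1/r² law, d₂ = d₁·√(I₁/I₂).
I₁/I₂ = 36.2/8.40 = 4.310, so d₂ = 0.572 × √4.310 = 1.188 m.

1.19 m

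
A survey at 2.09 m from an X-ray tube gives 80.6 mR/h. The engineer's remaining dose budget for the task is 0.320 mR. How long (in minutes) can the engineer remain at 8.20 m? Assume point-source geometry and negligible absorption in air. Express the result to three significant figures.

3.67 min

Using I₁d₁² = I₂d₂², rate at 8.20 m:
80.6 × (2.09/8.20)² = 80.6 × 0.06496 = 5.236 mR/h.
Stay time = 0.320 mR ÷ 5.236 mR/h = 0.06112 h = 3.667 min.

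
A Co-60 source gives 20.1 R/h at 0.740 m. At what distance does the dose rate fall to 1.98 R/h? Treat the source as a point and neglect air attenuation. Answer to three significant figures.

Intensity scales as (d₁/d₂)², so d₂ = d₁·√(I₁/I₂).
I₁/I₂ = 20.1/1.98 = 10.15, so d₂ = 0.740 × √10.15 = 2.358 m.

2.36 m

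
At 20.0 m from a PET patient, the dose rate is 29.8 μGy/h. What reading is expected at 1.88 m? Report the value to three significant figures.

3370 μGy/h

Since intensity falls as 1/r², the rate at 1.88 m is
29.8 × (20.0/1.88)² = 29.8 × 113.2 = 3373 μGy/h.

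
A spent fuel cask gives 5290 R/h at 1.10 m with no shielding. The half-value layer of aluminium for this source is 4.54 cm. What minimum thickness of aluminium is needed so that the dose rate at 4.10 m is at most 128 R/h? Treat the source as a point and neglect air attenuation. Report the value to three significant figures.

At 4.10 m, distance alone gives 5290 × (1.10/4.10)² = 5290 × 0.07198 = 380.8 R/h.
Further attenuation needed: 380.8/128 = 2.975.
n = log₂(2.975) = 1.573 half-value layers.
Thickness = 1.573 × 4.54 cm = 7.141 cm.

7.14 cm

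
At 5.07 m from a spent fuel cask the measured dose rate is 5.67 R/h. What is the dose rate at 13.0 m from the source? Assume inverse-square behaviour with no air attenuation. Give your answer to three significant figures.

Using I₁d₁² = I₂d₂², scaling from 5.07 m to 13.0 m:
5.67 × (5.07/13.0)² = 5.67 × 0.1521 = 0.8624 R/h.

0.862 R/h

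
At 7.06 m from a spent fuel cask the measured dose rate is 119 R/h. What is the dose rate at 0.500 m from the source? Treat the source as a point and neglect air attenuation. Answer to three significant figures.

23700 R/h

Since intensity falls as 1/r², scaling from 7.06 m to 0.500 m:
(7.06/0.500)² = 199.4, so 119 × 199.4 = 23730 R/h.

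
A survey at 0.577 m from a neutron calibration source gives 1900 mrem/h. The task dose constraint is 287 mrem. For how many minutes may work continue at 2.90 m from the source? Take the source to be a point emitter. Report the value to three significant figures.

229 min

By the inverse-square law, rate at 2.90 m:
1900 × (0.577/2.90)² = 1900 × 0.03959 = 75.22 mrem/h.
Stay time = 287 mrem ÷ 75.22 mrem/h = 3.815 h = 228.9 min.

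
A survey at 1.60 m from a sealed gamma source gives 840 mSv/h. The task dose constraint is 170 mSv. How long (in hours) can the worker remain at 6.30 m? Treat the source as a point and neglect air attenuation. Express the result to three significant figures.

Using I₁d₁² = I₂d₂², rate at 6.30 m:
(1.60/6.30)² = 0.06450, so 840 × 0.06450 = 54.18 mSv/h.
Stay time = 170 mSv ÷ 54.18 mSv/h = 3.138 h.

3.14 h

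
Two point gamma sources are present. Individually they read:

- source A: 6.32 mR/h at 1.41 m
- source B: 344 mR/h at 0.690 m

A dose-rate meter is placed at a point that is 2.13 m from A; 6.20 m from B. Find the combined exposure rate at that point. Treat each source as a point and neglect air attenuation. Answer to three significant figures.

7.03 mR/h

By superposition, sum each source's inverse-square contribution:
A: 6.32 × (1.41/2.13)² = 2.769 mR/h
B: 344 × (0.690/6.20)² = 4.261 mR/h
Total = 2.769 + 4.261 = 7.030 mR/h.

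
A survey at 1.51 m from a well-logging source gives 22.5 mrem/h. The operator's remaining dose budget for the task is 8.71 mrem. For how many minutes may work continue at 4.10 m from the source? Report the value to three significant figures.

171 min

Intensity scales as (d₁/d₂)², so rate at 4.10 m:
(1.51/4.10)² = 0.1356, so 22.5 × 0.1356 = 3.051 mrem/h.
Stay time = 8.71 mrem ÷ 3.051 mrem/h = 2.855 h = 171.3 min.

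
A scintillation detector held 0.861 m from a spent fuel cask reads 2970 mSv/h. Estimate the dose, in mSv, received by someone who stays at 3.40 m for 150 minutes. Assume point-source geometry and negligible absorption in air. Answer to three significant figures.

Applying the 1/r² law, rate at 3.40 m:
(0.861/3.40)² = 0.06413, so 2970 × 0.06413 = 190.5 mSv/h.
Dose = rate × time = 190.5 mSv/h × 2.500 h = 476.2 mSv.

476 mSv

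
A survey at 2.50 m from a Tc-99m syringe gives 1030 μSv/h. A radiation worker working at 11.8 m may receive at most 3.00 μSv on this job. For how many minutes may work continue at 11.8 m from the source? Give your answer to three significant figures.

By the inverse-square law, rate at 11.8 m:
(2.50/11.8)² = 0.04489, so 1030 × 0.04489 = 46.24 μSv/h.
Stay time = 3.00 μSv ÷ 46.24 μSv/h = 0.06488 h = 3.893 min.

3.89 min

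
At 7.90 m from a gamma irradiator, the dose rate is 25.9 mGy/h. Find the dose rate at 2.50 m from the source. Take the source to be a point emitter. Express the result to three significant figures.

259 mGy/h

By the inverse-square law, the rate at 2.50 m is
(7.90/2.50)² = 9.986, so 25.9 × 9.986 = 258.6 mGy/h.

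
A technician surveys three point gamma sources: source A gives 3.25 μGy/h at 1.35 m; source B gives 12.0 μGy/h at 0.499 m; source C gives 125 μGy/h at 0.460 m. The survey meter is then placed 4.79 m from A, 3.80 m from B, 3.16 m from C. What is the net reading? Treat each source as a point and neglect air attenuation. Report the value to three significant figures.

3.11 μGy/h

Each source contributes Iᵢ·(dᵢ/rᵢ)²; contributions add.
A: 3.25 × (1.35/4.79)² = 0.2582 μGy/h
B: 12.0 × (0.499/3.80)² = 0.2069 μGy/h
C: 125 × (0.460/3.16)² = 2.649 μGy/h
Total = 0.2582 + 0.2069 + 2.649 = 3.114 μGy/h.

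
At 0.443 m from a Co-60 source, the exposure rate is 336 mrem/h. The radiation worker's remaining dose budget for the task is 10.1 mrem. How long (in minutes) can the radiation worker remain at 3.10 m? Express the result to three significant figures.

88.3 min

Since intensity falls as 1/r², rate at 3.10 m:
(0.443/3.10)² = 0.02042, so 336 × 0.02042 = 6.861 mrem/h.
Stay time = 10.1 mrem ÷ 6.861 mrem/h = 1.472 h = 88.32 min.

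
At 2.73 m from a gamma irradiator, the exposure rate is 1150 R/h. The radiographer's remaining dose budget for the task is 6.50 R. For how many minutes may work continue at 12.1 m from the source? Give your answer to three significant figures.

6.66 min

Using I₁d₁² = I₂d₂², rate at 12.1 m:
(2.73/12.1)² = 0.05090, so 1150 × 0.05090 = 58.54 R/h.
Stay time = 6.50 R ÷ 58.54 R/h = 0.1110 h = 6.660 min.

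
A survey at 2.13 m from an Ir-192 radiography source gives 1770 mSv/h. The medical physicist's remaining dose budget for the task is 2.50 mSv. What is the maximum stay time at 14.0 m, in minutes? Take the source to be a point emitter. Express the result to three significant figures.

3.66 min

Using I₁d₁² = I₂d₂², rate at 14.0 m:
(2.13/14.0)² = 0.02315, so 1770 × 0.02315 = 40.98 mSv/h.
Stay time = 2.50 mSv ÷ 40.98 mSv/h = 0.06101 h = 3.661 min.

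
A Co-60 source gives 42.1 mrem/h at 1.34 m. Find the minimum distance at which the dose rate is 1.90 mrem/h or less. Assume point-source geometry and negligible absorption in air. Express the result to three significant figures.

Since intensity falls as 1/r², d₂ = d₁·√(I₁/I₂).
I₁/I₂ = 42.1/1.90 = 22.16, so d₂ = 1.34 × √22.16 = 6.308 m.

6.31 m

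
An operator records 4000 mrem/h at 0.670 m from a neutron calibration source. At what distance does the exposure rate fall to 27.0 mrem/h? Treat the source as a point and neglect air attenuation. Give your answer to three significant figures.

8.15 m

Applying the 1/r² law, d₂ = d₁·√(I₁/I₂).
I₁/I₂ = 4000/27.0 = 148.1, so d₂ = 0.670 × √148.1 = 8.154 m.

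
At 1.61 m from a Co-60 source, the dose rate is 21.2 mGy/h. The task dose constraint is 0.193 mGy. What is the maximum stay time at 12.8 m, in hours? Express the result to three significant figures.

0.575 h

By the inverse-square law, rate at 12.8 m:
(1.61/12.8)² = 0.01582, so 21.2 × 0.01582 = 0.3354 mGy/h.
Stay time = 0.193 mGy ÷ 0.3354 mGy/h = 0.5754 h.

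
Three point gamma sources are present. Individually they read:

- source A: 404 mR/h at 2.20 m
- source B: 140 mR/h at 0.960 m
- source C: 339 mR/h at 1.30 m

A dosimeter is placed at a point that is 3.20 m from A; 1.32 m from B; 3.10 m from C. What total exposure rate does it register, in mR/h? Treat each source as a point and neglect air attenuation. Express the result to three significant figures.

325 mR/h

By superposition, sum each source's inverse-square contribution:
A: 404 × (2.20/3.20)² = 191.0 mR/h
B: 140 × (0.960/1.32)² = 74.05 mR/h
C: 339 × (1.30/3.10)² = 59.62 mR/h
Total = 191.0 + 74.05 + 59.62 = 324.7 mR/h.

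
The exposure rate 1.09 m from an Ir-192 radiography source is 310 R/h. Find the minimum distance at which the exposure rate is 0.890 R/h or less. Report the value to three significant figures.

20.3 m

By the inverse-square law, d₂ = d₁·√(I₁/I₂).
I₁/I₂ = 310/0.890 = 348.3, so d₂ = 1.09 × √348.3 = 20.34 m.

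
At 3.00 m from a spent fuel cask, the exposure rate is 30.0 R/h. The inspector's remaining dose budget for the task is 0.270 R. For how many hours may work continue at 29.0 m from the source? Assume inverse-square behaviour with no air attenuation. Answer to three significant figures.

Applying the 1/r² law, rate at 29.0 m:
(3.00/29.0)² = 0.01070, so 30.0 × 0.01070 = 0.3210 R/h.
Stay time = 0.270 R ÷ 0.3210 R/h = 0.8411 h.

0.841 h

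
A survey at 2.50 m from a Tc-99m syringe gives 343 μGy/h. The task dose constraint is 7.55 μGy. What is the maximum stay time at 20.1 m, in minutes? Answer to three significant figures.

By the inverse-square law, rate at 20.1 m:
343 × (2.50/20.1)² = 343 × 0.01547 = 5.306 μGy/h.
Stay time = 7.55 μGy ÷ 5.306 μGy/h = 1.423 h = 85.38 min.

85.4 min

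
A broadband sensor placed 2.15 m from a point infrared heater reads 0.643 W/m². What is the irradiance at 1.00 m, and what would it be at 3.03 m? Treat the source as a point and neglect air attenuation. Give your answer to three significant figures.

2.97 W/m²; 0.324 W/m²

Since intensity falls as 1/r²,
At 1.00 m: 0.643 × (2.15/1.00)² = 0.643 × 4.622 = 2.972 W/m²
At 3.03 m: 2.972 × (1.00/3.03)² = 2.972 × 0.1089 = 0.3237 W/m².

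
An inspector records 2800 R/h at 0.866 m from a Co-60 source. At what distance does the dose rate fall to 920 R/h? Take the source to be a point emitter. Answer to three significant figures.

Applying the 1/r² law, d₂ = d₁·√(I₁/I₂).
I₁/I₂ = 2800/920 = 3.043, so d₂ = 0.866 × √3.043 = 1.511 m.

1.51 m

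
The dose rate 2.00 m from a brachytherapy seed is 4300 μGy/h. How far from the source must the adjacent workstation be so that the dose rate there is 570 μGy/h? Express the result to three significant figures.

5.49 m

Since intensity falls as 1/r², d₂ = d₁·√(I₁/I₂).
I₁/I₂ = 4300/570 = 7.544, so d₂ = 2.00 × √7.544 = 5.493 m.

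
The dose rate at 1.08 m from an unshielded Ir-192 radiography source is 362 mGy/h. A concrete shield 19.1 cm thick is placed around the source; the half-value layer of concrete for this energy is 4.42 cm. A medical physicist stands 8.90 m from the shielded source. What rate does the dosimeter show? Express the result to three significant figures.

0.267 mGy/h

Distance alone: (1.08/8.90)² = 0.01473, so 362 × 0.01473 = 5.332 mGy/h.
Shield: 19.1/4.42 = 4.321 half-value layers → attenuation 2^(−4.321) = 0.05003.
Combined: 5.332 × 0.05003 = 0.2668 mGy/h.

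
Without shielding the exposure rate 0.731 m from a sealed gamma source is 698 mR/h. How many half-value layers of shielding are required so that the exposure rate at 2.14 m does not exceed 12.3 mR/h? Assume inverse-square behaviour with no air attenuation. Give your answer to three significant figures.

2.73 half-value layers

At 2.14 m, distance alone gives (0.731/2.14)² = 0.1167, so 698 × 0.1167 = 81.46 mR/h.
Further attenuation needed: 81.46/12.3 = 6.623.
n = log₂(6.623) = 2.727 half-value layers.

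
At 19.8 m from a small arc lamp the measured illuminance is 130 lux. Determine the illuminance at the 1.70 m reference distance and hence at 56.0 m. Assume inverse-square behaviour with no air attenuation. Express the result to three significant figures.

Since intensity falls as 1/r²,
At 1.70 m: 130 × (19.8/1.70)² = 130 × 135.7 = 17640 lux
At 56.0 m: (1.70/56.0)² = 0.0009216, so 17640 × 0.0009216 = 16.26 lux.

17600 lux; 16.3 lux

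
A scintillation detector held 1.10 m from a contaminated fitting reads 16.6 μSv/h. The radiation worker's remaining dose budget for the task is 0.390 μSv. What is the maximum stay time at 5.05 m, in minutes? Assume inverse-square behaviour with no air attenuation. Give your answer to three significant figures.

Intensity scales as (d₁/d₂)², so rate at 5.05 m:
(1.10/5.05)² = 0.04745, so 16.6 × 0.04745 = 0.7877 μSv/h.
Stay time = 0.390 μSv ÷ 0.7877 μSv/h = 0.4951 h = 29.71 min.

29.7 min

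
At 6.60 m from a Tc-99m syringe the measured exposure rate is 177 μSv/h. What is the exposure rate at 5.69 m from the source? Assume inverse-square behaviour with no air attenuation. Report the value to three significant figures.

238 μSv/h

By the inverse-square law, scaling from 6.60 m to 5.69 m:
177 × (6.60/5.69)² = 177 × 1.345 = 238.1 μSv/h.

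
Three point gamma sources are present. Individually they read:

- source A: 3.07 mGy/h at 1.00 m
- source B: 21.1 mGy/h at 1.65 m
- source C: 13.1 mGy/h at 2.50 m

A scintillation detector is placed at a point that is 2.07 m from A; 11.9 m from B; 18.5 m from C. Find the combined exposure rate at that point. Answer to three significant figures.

1.36 mGy/h

By superposition, sum each source's inverse-square contribution:
A: 3.07 × (1.00/2.07)² = 0.7165 mGy/h
B: 21.1 × (1.65/11.9)² = 0.4057 mGy/h
C: 13.1 × (2.50/18.5)² = 0.2392 mGy/h
Total = 0.7165 + 0.4057 + 0.2392 = 1.361 mGy/h.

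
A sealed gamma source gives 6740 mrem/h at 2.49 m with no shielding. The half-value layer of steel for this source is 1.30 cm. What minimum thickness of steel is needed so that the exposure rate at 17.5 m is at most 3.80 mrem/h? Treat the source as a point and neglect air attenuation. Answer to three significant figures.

At 17.5 m, distance alone gives 6740 × (2.49/17.5)² = 6740 × 0.02025 = 136.5 mrem/h.
Further attenuation needed: 136.5/3.80 = 35.92.
n = log₂(35.92) = 5.167 half-value layers.
Thickness = 5.167 × 1.30 cm = 6.717 cm.

6.72 cm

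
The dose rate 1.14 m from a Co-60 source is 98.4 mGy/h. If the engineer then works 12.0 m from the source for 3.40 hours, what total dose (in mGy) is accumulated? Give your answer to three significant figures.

Since intensity falls as 1/r², rate at 12.0 m:
98.4 × (1.14/12.0)² = 98.4 × 0.009025 = 0.8881 mGy/h.
Dose = rate × time = 0.8881 mGy/h × 3.400 h = 3.020 mGy.

3.02 mGy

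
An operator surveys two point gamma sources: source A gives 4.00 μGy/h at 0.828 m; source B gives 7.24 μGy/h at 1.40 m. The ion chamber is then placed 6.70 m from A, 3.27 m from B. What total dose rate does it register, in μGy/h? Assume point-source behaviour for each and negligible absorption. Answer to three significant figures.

1.39 μGy/h

Each source contributes Iᵢ·(dᵢ/rᵢ)²; contributions add.
A: 4.00 × (0.828/6.70)² = 0.06109 μGy/h
B: 7.24 × (1.40/3.27)² = 1.327 μGy/h
Total = 0.06109 + 1.327 = 1.388 μGy/h.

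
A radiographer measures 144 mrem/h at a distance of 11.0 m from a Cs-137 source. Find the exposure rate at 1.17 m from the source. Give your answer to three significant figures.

Since intensity falls as 1/r², the rate at 1.17 m is
(11.0/1.17)² = 88.39, so 144 × 88.39 = 12730 mrem/h.

12700 mrem/h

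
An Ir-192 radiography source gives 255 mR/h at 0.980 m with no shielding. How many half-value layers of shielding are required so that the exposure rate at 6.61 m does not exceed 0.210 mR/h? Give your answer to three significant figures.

At 6.61 m, distance alone gives 255 × (0.980/6.61)² = 255 × 0.02198 = 5.605 mR/h.
Further attenuation needed: 5.605/0.210 = 26.69.
n = log₂(26.69) = 4.738 half-value layers.

4.74 half-value layers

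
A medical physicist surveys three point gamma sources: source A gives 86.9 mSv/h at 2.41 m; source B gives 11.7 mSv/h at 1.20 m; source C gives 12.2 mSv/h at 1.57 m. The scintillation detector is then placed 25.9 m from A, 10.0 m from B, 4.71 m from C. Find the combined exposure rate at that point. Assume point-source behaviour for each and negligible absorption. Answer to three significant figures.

By superposition, sum each source's inverse-square contribution:
A: 86.9 × (2.41/25.9)² = 0.7524 mSv/h
B: 11.7 × (1.20/10.0)² = 0.1685 mSv/h
C: 12.2 × (1.57/4.71)² = 1.356 mSv/h
Total = 0.7524 + 0.1685 + 1.356 = 2.277 mSv/h.

2.28 mSv/h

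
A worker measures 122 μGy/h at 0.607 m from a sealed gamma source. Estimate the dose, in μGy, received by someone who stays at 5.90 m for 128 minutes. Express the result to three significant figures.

Using I₁d₁² = I₂d₂², rate at 5.90 m:
(0.607/5.90)² = 0.01058, so 122 × 0.01058 = 1.291 μGy/h.
Dose = rate × time = 1.291 μGy/h × 2.133 h = 2.754 μGy.

2.75 μGy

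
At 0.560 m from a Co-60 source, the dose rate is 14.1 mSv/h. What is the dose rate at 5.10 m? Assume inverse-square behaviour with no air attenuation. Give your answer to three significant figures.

0.170 mSv/h

By the inverse-square law, the rate at 5.10 m is
14.1 × (0.560/5.10)² = 14.1 × 0.01206 = 0.1700 mSv/h.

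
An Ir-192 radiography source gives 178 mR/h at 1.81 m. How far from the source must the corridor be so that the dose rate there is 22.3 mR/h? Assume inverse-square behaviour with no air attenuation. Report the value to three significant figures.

Since intensity falls as 1/r², d₂ = d₁·√(I₁/I₂).
I₁/I₂ = 178/22.3 = 7.982, so d₂ = 1.81 × √7.982 = 5.114 m.

5.11 m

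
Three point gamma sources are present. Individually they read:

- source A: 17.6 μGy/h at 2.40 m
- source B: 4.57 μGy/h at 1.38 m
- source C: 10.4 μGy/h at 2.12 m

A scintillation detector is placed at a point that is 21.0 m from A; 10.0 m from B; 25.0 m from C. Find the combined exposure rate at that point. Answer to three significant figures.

Each source contributes Iᵢ·(dᵢ/rᵢ)²; contributions add.
A: 17.6 × (2.40/21.0)² = 0.2299 μGy/h
B: 4.57 × (1.38/10.0)² = 0.08703 μGy/h
C: 10.4 × (2.12/25.0)² = 0.07479 μGy/h
Total = 0.2299 + 0.08703 + 0.07479 = 0.3917 μGy/h.

0.392 μGy/h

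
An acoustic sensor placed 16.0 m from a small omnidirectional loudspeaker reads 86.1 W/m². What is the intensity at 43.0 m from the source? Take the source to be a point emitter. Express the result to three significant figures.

11.9 W/m²

Applying the 1/r² law, scaling from 16.0 m to 43.0 m:
(16.0/43.0)² = 0.1385, so 86.1 × 0.1385 = 11.92 W/m².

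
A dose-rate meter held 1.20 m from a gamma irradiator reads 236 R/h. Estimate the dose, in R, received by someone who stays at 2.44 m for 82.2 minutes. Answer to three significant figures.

Intensity scales as (d₁/d₂)², so rate at 2.44 m:
(1.20/2.44)² = 0.2419, so 236 × 0.2419 = 57.09 R/h.
Dose = rate × time = 57.09 R/h × 1.370 h = 78.21 R.

78.2 R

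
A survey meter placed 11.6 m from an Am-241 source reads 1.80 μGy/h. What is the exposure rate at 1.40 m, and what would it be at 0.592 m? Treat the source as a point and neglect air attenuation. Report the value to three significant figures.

124 μGy/h; 691 μGy/h

Since intensity falls as 1/r²,
At 1.40 m: (11.6/1.40)² = 68.65, so 1.80 × 68.65 = 123.6 μGy/h
At 0.592 m: (1.40/0.592)² = 5.593, so 123.6 × 5.593 = 691.3 μGy/h.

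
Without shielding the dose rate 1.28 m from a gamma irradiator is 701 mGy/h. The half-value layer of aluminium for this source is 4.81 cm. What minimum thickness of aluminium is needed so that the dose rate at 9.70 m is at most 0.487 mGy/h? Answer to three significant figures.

At 9.70 m, distance alone gives 701 × (1.28/9.70)² = 701 × 0.01741 = 12.20 mGy/h.
Further attenuation needed: 12.20/0.487 = 25.05.
n = log₂(25.05) = 4.647 half-value layers.
Thickness = 4.647 × 4.81 cm = 22.35 cm.

22.4 cm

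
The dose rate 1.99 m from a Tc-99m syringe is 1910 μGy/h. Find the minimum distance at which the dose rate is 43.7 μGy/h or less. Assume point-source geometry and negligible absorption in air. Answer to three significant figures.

13.2 m

Intensity scales as (d₁/d₂)², so d₂ = d₁·√(I₁/I₂).
I₁/I₂ = 1910/43.7 = 43.71, so d₂ = 1.99 × √43.71 = 13.16 m.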